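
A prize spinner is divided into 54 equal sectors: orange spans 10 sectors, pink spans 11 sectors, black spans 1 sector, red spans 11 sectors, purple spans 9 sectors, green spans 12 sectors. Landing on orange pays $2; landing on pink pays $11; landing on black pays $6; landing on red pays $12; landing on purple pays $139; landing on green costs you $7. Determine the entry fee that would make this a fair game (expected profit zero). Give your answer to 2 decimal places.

E[payout] = (10/54)·2 + (11/54)·11 + (1/54)·6 + (11/54)·12 + (9/54)·139 + (12/54)·(-7) = 241/9
Fair fee = E[payout] = 241/9 ≈ $26.78

$26.78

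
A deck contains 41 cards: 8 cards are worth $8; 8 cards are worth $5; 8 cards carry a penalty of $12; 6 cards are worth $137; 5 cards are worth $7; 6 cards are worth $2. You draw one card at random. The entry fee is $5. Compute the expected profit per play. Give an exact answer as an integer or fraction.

E[payout] = (8/41)·8 + (8/41)·5 + (8/41)·(-12) + (6/41)·137 + (5/41)·7 + (6/41)·2 = 877/41
Expected profit = 877/41 − 5 = 672/41

672/41 dollars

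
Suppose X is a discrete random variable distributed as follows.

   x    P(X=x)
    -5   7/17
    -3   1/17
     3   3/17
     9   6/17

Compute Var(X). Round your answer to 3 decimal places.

38.837

E[X] = (7/17)·(-5) + (1/17)·(-3) + (3/17)·3 + (6/17)·9 = 25/17
E[X²] = (7/17)·25 + (1/17)·9 + (3/17)·9 + (6/17)·81 = 41
Var(X) = 41 − (25/17)² = 11224/289 ≈ 38.837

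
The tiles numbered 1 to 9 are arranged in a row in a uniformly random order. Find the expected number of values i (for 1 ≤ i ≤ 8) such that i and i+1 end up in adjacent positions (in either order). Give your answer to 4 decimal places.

For each i ∈ {1,…,8}, let Xᵢ = 1 if i and i+1 are adjacent. P(Xᵢ=1) = 2·(9−1)!/9! = 2/9.
By linearity, E[ΣXᵢ] = (8)·(2/9) = 16/9.
≈ 1.7778

1.7778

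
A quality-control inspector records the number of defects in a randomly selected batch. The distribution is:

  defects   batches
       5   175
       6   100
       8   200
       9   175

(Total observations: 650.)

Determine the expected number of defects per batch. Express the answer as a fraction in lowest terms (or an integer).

Total = 650, so P(defects=5) = 175/650, etc.
E[X] = (7/26)·5 + (2/13)·6 + (4/13)·8 + (7/26)·9
     = 93/13

93/13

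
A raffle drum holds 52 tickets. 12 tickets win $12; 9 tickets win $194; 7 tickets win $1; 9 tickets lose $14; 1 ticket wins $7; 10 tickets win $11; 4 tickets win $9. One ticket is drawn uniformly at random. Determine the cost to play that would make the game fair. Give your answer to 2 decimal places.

E[payout] = (12/52)·12 + (9/52)·194 + (7/52)·1 + (9/52)·(-14) + (1/52)·7 + (10/52)·11 + (4/52)·9 = 37
Fair fee = E[payout] = 37 ≈ $37.00

$37.00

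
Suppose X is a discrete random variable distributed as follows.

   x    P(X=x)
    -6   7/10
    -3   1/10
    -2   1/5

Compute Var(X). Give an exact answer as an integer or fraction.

289/100

E[X] = (7/10)·(-6) + (1/10)·(-3) + (1/5)·(-2) = -49/10
E[X²] = (7/10)·36 + (1/10)·9 + (1/5)·4 = 269/10
Var(X) = 269/10 − (-49/10)² = 289/100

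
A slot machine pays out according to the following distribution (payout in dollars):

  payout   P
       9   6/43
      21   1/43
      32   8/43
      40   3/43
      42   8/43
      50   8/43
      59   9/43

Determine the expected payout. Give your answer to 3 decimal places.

E[X] = (6/43)·9 + (1/43)·21 + (8/43)·32 + (3/43)·40 + (8/43)·42 + (8/43)·50 + (9/43)·59
     = 1718/43 ≈ 39.953

$39.953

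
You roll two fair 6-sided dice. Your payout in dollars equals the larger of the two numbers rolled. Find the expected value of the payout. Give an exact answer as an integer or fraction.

Distribution of the larger of the two numbers rolled: 1 w.p. 1/36, 2 w.p. 1/12, 3 w.p. 5/36, 4 w.p. 7/36, 5 w.p. 1/4, 6 w.p. 11/36
E[payout] = (1/36)·1 + (1/12)·2 + (5/36)·3 + (7/36)·4 + (1/4)·5 + (11/36)·6 = 161/36

161/36 dollars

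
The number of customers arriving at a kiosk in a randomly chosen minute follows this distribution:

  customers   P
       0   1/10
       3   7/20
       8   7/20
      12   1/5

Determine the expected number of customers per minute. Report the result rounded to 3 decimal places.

E[X] = (1/10)·0 + (7/20)·3 + (7/20)·8 + (1/5)·12
     = 25/4 ≈ 6.250

6.250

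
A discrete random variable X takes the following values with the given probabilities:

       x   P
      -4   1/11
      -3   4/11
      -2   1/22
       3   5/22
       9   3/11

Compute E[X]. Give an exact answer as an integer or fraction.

E[X] = (1/11)·(-4) + (4/11)·(-3) + (1/22)·(-2) + (5/22)·3 + (3/11)·9
     = 35/22

35/22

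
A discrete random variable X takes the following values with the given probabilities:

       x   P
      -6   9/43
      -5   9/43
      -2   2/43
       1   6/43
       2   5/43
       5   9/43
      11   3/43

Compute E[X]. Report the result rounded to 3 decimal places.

-0.209

E[X] = (9/43)·(-6) + (9/43)·(-5) + (2/43)·(-2) + (6/43)·1 + (5/43)·2 + (9/43)·5 + (3/43)·11
     = -9/43 ≈ -0.209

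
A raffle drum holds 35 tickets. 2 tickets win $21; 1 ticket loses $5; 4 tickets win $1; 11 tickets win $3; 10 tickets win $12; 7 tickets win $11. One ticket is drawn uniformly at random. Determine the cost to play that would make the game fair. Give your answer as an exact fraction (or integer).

E[payout] = (2/35)·21 + (1/35)·(-5) + (4/35)·1 + (11/35)·3 + (10/35)·12 + (7/35)·11 = 271/35
Fair fee = E[payout] = 271/35

271/35 dollars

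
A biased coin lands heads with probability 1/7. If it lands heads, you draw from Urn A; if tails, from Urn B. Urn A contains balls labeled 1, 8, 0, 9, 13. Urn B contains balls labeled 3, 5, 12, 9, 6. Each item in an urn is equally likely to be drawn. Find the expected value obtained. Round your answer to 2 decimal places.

6.89

E[X | Urn A] = (1 + 8 + 0 + 9 + 13)/5 = 31/5
E[X | Urn B] = (3 + 5 + 12 + 9 + 6)/5 = 7
E[X] = (1/7)·31/5 + (6/7)·7 = 241/35 ≈ 6.89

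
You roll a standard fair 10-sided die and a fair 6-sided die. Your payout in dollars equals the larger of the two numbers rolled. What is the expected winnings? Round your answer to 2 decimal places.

$6.08

Distribution of the larger of the two numbers rolled: 1 w.p. 1/60, 2 w.p. 1/20, 3 w.p. 1/12, 4 w.p. 7/60, 5 w.p. 3/20, 6 w.p. 11/60, …
E[payout] = (1/60)·1 + (1/20)·2 + (1/12)·3 + (7/60)·4 + (3/20)·5 + (11/60)·6 + (1/10)·7 + (1/10)·8 + (1/10)·9 + (1/10)·10 = 73/12
≈ $6.08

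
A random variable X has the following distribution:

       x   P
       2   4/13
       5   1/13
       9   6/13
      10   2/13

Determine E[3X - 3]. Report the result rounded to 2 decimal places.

17.08

E[3x-3] = (4/13)·3 + (1/13)·12 + (6/13)·24 + (2/13)·27
     = 222/13 ≈ 17.08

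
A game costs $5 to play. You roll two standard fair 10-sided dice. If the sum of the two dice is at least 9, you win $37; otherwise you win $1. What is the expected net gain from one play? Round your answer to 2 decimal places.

$21.92

E[payout] = (7/25)·1 + (18/25)·37 = 673/25
Expected profit = 673/25 − 5 = 548/25 ≈ $21.92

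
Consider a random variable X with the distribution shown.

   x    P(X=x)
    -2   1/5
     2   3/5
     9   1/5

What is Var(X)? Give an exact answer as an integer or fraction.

316/25

E[X] = (1/5)·(-2) + (3/5)·2 + (1/5)·9 = 13/5
E[X²] = (1/5)·4 + (3/5)·4 + (1/5)·81 = 97/5
Var(X) = 97/5 − (13/5)² = 316/25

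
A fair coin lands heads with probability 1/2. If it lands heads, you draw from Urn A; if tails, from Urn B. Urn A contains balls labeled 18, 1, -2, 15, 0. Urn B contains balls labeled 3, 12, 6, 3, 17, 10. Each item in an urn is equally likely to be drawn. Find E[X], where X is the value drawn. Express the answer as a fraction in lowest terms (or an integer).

E[X | Urn A] = (18 + 1 − 2 + 15 + 0)/5 = 32/5
E[X | Urn B] = (3 + 12 + 6 + 3 + 17 + 10)/6 = 17/2
E[X] = (1/2)·32/5 + (1/2)·17/2 = 149/20

149/20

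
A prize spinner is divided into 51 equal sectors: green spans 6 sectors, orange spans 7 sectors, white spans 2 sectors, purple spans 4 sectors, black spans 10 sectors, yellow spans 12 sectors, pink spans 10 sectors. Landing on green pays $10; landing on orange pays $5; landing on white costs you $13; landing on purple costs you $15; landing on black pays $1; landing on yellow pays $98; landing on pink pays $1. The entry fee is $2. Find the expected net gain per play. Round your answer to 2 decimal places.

E[payout] = (6/51)·10 + (7/51)·5 + (2/51)·(-13) + (4/51)·(-15) + (10/51)·1 + (12/51)·98 + (10/51)·1 = 1205/51
Expected profit = 1205/51 − 2 = 1103/51 ≈ $21.63

$21.63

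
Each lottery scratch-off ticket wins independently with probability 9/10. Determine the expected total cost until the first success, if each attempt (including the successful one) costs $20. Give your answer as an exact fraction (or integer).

200/9 dollars

E[#attempts] = 1/p = 10/9; E[cost] = 20·10/9 = 200/9.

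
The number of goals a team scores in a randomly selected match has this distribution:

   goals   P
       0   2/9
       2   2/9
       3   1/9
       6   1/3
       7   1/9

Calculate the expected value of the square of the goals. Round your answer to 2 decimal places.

19.33

E[X²] = (2/9)·0 + (2/9)·4 + (1/9)·9 + (1/3)·36 + (1/9)·49
     = 58/3 ≈ 19.33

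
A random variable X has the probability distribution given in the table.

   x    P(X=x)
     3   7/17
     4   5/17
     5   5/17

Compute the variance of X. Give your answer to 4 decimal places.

E[X] = (7/17)·3 + (5/17)·4 + (5/17)·5 = 66/17
E[X²] = (7/17)·9 + (5/17)·16 + (5/17)·25 = 268/17
Var(X) = 268/17 − (66/17)² = 200/289 ≈ 0.6920

0.6920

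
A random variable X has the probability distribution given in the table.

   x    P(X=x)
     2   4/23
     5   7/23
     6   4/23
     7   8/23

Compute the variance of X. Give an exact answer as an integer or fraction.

E[X] = (4/23)·2 + (7/23)·5 + (4/23)·6 + (8/23)·7 = 123/23
E[X²] = (4/23)·4 + (7/23)·25 + (4/23)·36 + (8/23)·49 = 727/23
Var(X) = 727/23 − (123/23)² = 1592/529

1592/529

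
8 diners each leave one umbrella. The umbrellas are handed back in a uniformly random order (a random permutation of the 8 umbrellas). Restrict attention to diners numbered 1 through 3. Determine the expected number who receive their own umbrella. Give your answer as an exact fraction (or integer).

Let Xᵢ = 1 if person i gets their own umbrella. For each i, P(Xᵢ=1) = 1/8.
By linearity of expectation, E[X₁+…+X_3] = 3·(1/8) = 3/8.

3/8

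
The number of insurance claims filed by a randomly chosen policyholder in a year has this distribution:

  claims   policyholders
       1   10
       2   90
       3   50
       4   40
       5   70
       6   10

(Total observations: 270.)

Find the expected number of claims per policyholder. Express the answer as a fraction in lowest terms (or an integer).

91/27

Total = 270, so P(claims=1) = 10/270, etc.
E[X] = (1/27)·1 + (1/3)·2 + (5/27)·3 + (4/27)·4 + (7/27)·5 + (1/27)·6
     = 91/27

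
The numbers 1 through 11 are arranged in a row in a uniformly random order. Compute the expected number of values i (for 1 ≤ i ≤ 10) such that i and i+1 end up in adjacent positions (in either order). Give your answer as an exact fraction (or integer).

For each i ∈ {1,…,10}, let Xᵢ = 1 if i and i+1 are adjacent. P(Xᵢ=1) = 2·(11−1)!/11! = 2/11.
By linearity, E[ΣXᵢ] = (10)·(2/11) = 20/11.

20/11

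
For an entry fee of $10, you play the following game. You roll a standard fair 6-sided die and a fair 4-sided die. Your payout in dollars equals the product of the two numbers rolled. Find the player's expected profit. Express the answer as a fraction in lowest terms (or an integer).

-5/4 dollars

Distribution of the product of the two numbers rolled: 1 w.p. 1/24, 2 w.p. 1/12, 3 w.p. 1/12, 4 w.p. 1/8, 5 w.p. 1/24, 6 w.p. 1/8, …
E[payout] = (1/24)·1 + (1/12)·2 + (1/12)·3 + (1/8)·4 + (1/24)·5 + (1/8)·6 + (1/12)·8 + (1/24)·9 + (1/24)·10 + (1/8)·12 + (1/24)·15 + (1/24)·16 + (1/24)·18 + (1/24)·20 + (1/24)·24 = 35/4
Expected profit = 35/4 − 10 = -5/4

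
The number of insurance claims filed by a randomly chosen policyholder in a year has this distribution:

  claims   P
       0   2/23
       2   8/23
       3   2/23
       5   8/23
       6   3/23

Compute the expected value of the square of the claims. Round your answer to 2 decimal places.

E[X²] = (2/23)·0 + (8/23)·4 + (2/23)·9 + (8/23)·25 + (3/23)·36
     = 358/23 ≈ 15.57

15.57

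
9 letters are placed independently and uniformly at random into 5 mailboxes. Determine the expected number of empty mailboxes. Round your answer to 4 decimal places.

0.6711

Let Xⱼ=1 if mailbox j is empty. P(Xⱼ=1) = ((5-1)/5)^9 = 262144/1953125.
By linearity, E[#empty] = 5·262144/1953125 = 262144/390625.
≈ 0.6711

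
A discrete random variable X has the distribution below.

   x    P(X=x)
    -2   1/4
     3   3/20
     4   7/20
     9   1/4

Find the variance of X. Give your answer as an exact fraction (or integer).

E[X] = (1/4)·(-2) + (3/20)·3 + (7/20)·4 + (1/4)·9 = 18/5
E[X²] = (1/4)·4 + (3/20)·9 + (7/20)·16 + (1/4)·81 = 141/5
Var(X) = 141/5 − (18/5)² = 381/25

381/25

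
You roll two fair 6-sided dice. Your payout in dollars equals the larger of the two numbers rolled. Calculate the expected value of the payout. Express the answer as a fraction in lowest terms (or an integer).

Distribution of the larger of the two numbers rolled: 1 w.p. 1/36, 2 w.p. 1/12, 3 w.p. 5/36, 4 w.p. 7/36, 5 w.p. 1/4, 6 w.p. 11/36
E[payout] = (1/36)·1 + (1/12)·2 + (5/36)·3 + (7/36)·4 + (1/4)·5 + (11/36)·6 = 161/36

161/36 dollars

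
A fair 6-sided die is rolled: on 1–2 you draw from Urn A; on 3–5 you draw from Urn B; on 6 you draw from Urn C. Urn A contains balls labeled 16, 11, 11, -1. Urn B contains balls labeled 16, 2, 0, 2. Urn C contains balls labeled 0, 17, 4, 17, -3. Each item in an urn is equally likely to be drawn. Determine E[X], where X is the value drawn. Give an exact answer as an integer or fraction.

27/4

E[X | Urn A] = (16 + 11 + 11 − 1)/4 = 37/4
E[X | Urn B] = (16 + 2 + 0 + 2)/4 = 5
E[X | Urn C] = (0 + 17 + 4 + 17 − 3)/5 = 7
E[X] = (1/3)·37/4 + (1/2)·5 + (1/6)·7 = 27/4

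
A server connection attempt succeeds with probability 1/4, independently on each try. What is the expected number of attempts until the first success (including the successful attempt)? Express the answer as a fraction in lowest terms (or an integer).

For a geometric distribution, E[trials] = 1/p = 1/(1/4) = 4.

4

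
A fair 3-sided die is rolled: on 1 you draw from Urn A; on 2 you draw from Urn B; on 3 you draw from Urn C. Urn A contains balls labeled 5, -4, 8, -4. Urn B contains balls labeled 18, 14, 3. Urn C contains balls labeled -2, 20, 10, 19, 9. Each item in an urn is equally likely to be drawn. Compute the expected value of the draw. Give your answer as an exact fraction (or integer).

1447/180

E[X | Urn A] = (5 − 4 + 8 − 4)/4 = 5/4
E[X | Urn B] = (18 + 14 + 3)/3 = 35/3
E[X | Urn C] = (-2 + 20 + 10 + 19 + 9)/5 = 56/5
E[X] = (1/3)·5/4 + (1/3)·35/3 + (1/3)·56/5 = 1447/180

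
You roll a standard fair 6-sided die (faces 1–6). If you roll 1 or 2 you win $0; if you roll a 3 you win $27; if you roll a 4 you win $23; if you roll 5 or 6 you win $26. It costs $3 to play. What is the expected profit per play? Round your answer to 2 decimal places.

E[payout] = (1/3)·0 + (1/6)·23 + (1/3)·26 + (1/6)·27 = 17
Expected profit = 17 − 3 = 14 ≈ $14.00

$14.00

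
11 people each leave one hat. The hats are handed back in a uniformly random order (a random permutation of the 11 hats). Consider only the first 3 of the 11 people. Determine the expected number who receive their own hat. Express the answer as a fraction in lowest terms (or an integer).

3/11

Let Xᵢ = 1 if person i gets their own hat. For each i, P(Xᵢ=1) = 1/11.
By linearity of expectation, E[X₁+…+X_3] = 3·(1/11) = 3/11.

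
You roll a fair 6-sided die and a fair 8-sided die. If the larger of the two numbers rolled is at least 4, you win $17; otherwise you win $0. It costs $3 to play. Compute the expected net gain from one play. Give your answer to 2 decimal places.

E[payout] = (3/16)·0 + (13/16)·17 = 221/16
Expected profit = 221/16 − 3 = 173/16 ≈ $10.81

$10.81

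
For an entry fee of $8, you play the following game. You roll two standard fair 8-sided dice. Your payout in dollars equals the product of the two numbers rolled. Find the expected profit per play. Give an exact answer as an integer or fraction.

49/4 dollars

Distribution of the product of the two numbers rolled: 1 w.p. 1/64, 2 w.p. 1/32, 3 w.p. 1/32, 4 w.p. 3/64, 5 w.p. 1/32, 6 w.p. 1/16, …
E[payout] = (1/64)·1 + (1/32)·2 + (1/32)·3 + (3/64)·4 + (1/32)·5 + (1/16)·6 + (1/32)·7 + (1/16)·8 + (1/64)·9 + (1/32)·10 + (1/16)·12 + (1/32)·14 + (1/32)·15 + (3/64)·16 + (1/32)·18 + (1/32)·20 + (1/32)·21 + (1/16)·24 + (1/64)·25 + (1/32)·28 + (1/32)·30 + (1/32)·32 + (1/32)·35 + (1/64)·36 + (1/32)·40 + (1/32)·42 + (1/32)·48 + (1/64)·49 + (1/32)·56 + (1/64)·64 = 81/4
Expected profit = 81/4 − 8 = 49/4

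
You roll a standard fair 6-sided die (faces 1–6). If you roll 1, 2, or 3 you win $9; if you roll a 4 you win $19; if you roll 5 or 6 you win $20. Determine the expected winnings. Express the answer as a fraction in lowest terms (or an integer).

E[payout] = (1/2)·9 + (1/6)·19 + (1/3)·20 = 43/3

43/3 dollars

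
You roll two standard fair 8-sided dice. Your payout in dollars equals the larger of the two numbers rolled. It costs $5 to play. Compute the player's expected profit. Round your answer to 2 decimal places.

$0.81

Distribution of the larger of the two numbers rolled: 1 w.p. 1/64, 2 w.p. 3/64, 3 w.p. 5/64, 4 w.p. 7/64, 5 w.p. 9/64, 6 w.p. 11/64, …
E[payout] = (1/64)·1 + (3/64)·2 + (5/64)·3 + (7/64)·4 + (9/64)·5 + (11/64)·6 + (13/64)·7 + (15/64)·8 = 93/16
Expected profit = 93/16 − 5 = 13/16 ≈ $0.81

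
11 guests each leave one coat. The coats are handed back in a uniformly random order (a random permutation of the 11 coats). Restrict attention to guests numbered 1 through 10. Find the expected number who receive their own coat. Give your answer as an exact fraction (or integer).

10/11

Let Xᵢ = 1 if person i gets their own coat. For each i, P(Xᵢ=1) = 1/11.
By linearity of expectation, E[X₁+…+X_10] = 10·(1/11) = 10/11.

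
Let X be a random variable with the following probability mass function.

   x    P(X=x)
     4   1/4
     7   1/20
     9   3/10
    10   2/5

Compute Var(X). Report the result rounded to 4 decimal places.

E[X] = (1/4)·4 + (1/20)·7 + (3/10)·9 + (2/5)·10 = 161/20
E[X²] = (1/4)·16 + (1/20)·49 + (3/10)·81 + (2/5)·100 = 283/4
Var(X) = 283/4 − (161/20)² = 2379/400 ≈ 5.9475

5.9475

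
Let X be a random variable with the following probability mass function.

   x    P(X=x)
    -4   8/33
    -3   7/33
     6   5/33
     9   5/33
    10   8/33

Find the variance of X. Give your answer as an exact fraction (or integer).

13868/363

E[X] = (8/33)·(-4) + (7/33)·(-3) + (5/33)·6 + (5/33)·9 + (8/33)·10 = 34/11
E[X²] = (8/33)·16 + (7/33)·9 + (5/33)·36 + (5/33)·81 + (8/33)·100 = 1576/33
Var(X) = 1576/33 − (34/11)² = 13868/363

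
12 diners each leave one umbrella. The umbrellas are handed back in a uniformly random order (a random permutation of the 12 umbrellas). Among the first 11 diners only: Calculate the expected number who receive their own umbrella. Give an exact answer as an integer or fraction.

11/12

Let Xᵢ = 1 if person i gets their own umbrella. For each i, P(Xᵢ=1) = 1/12.
By linearity of expectation, E[X₁+…+X_11] = 11·(1/12) = 11/12.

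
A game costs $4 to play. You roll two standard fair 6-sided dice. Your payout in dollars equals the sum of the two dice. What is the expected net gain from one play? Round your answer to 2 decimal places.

Distribution of the sum of the two dice: 2 w.p. 1/36, 3 w.p. 1/18, 4 w.p. 1/12, 5 w.p. 1/9, 6 w.p. 5/36, 7 w.p. 1/6, …
E[payout] = (1/36)·2 + (1/18)·3 + (1/12)·4 + (1/9)·5 + (5/36)·6 + (1/6)·7 + (5/36)·8 + (1/9)·9 + (1/12)·10 + (1/18)·11 + (1/36)·12 = 7
Expected profit = 7 − 4 = 3 ≈ $3.00

$3.00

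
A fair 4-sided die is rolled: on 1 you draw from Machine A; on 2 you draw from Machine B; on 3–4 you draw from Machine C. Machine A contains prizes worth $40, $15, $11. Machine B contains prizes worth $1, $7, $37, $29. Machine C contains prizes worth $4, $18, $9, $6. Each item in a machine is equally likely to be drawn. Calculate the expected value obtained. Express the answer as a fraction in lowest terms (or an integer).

E[X | Machine A] = (40 + 15 + 11)/3 = 22
E[X | Machine B] = (1 + 7 + 37 + 29)/4 = 37/2
E[X | Machine C] = (4 + 18 + 9 + 6)/4 = 37/4
E[X] = (1/4)·22 + (1/4)·37/2 + (1/2)·37/4 = 59/4

59/4 dollars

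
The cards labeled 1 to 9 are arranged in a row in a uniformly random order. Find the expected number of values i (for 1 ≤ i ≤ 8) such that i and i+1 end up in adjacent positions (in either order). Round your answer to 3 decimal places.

1.778

For each i ∈ {1,…,8}, let Xᵢ = 1 if i and i+1 are adjacent. P(Xᵢ=1) = 2·(9−1)!/9! = 2/9.
By linearity, E[ΣXᵢ] = (8)·(2/9) = 16/9.
≈ 1.778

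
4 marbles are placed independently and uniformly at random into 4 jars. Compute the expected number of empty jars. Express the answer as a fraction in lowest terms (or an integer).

81/64

Let Xⱼ=1 if jar j is empty. P(Xⱼ=1) = ((4-1)/4)^4 = 81/256.
By linearity, E[#empty] = 4·81/256 = 81/64.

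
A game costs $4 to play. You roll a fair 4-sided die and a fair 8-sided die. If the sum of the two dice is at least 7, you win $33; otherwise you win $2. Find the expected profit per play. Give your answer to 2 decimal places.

E[payout] = (7/16)·2 + (9/16)·33 = 311/16
Expected profit = 311/16 − 4 = 247/16 ≈ $15.44

$15.44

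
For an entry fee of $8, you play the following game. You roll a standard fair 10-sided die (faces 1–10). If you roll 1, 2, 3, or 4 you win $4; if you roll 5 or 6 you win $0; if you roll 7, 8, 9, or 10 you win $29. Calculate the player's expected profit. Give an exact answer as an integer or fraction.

26/5 dollars

E[payout] = (1/5)·0 + (2/5)·4 + (2/5)·29 = 66/5
Expected profit = 66/5 − 8 = 26/5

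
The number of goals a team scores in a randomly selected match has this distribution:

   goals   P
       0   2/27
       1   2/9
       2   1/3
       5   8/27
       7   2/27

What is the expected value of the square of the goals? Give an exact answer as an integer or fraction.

E[X²] = (2/27)·0 + (2/9)·1 + (1/3)·4 + (8/27)·25 + (2/27)·49
     = 340/27

340/27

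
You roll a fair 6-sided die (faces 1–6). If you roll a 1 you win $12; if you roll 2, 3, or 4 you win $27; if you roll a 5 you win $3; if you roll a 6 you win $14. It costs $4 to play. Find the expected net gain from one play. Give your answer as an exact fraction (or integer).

E[payout] = (1/6)·3 + (1/6)·12 + (1/6)·14 + (1/2)·27 = 55/3
Expected profit = 55/3 − 4 = 43/3

43/3 dollars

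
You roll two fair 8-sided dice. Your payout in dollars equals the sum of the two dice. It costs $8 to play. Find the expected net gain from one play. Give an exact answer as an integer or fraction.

Distribution of the sum of the two dice: 2 w.p. 1/64, 3 w.p. 1/32, 4 w.p. 3/64, 5 w.p. 1/16, 6 w.p. 5/64, 7 w.p. 3/32, …
E[payout] = (1/64)·2 + (1/32)·3 + (3/64)·4 + (1/16)·5 + (5/64)·6 + (3/32)·7 + (7/64)·8 + (1/8)·9 + (7/64)·10 + (3/32)·11 + (5/64)·12 + (1/16)·13 + (3/64)·14 + (1/32)·15 + (1/64)·16 = 9
Expected profit = 9 − 8 = 1

$1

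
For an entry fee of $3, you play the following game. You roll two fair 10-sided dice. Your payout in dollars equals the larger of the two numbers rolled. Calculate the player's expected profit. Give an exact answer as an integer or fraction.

83/20 dollars

Distribution of the larger of the two numbers rolled: 1 w.p. 1/100, 2 w.p. 3/100, 3 w.p. 1/20, 4 w.p. 7/100, 5 w.p. 9/100, 6 w.p. 11/100, …
E[payout] = (1/100)·1 + (3/100)·2 + (1/20)·3 + (7/100)·4 + (9/100)·5 + (11/100)·6 + (13/100)·7 + (3/20)·8 + (17/100)·9 + (19/100)·10 = 143/20
Expected profit = 143/20 − 3 = 83/20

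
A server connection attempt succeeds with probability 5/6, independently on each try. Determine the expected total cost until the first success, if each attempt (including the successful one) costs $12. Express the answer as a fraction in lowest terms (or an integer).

E[#attempts] = 1/p = 6/5; E[cost] = 12·6/5 = 72/5.

72/5 dollars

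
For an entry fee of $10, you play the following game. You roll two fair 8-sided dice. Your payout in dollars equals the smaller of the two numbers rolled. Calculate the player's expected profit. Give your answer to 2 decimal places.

Distribution of the smaller of the two numbers rolled: 1 w.p. 15/64, 2 w.p. 13/64, 3 w.p. 11/64, 4 w.p. 9/64, 5 w.p. 7/64, 6 w.p. 5/64, …
E[payout] = (15/64)·1 + (13/64)·2 + (11/64)·3 + (9/64)·4 + (7/64)·5 + (5/64)·6 + (3/64)·7 + (1/64)·8 = 51/16
Expected profit = 51/16 − 10 = -109/16 ≈ -$6.81

-$6.81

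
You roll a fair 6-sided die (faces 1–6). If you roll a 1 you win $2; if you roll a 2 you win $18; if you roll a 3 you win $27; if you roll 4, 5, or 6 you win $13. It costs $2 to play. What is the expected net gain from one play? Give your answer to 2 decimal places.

E[payout] = (1/6)·2 + (1/2)·13 + (1/6)·18 + (1/6)·27 = 43/3
Expected profit = 43/3 − 2 = 37/3 ≈ $12.33

$12.33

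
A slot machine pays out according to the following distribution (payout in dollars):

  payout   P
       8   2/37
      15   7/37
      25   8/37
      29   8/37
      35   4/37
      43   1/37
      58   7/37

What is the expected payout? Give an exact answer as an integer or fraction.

E[X] = (2/37)·8 + (7/37)·15 + (8/37)·25 + (8/37)·29 + (4/37)·35 + (1/37)·43 + (7/37)·58
     = 1142/37

1142/37 dollars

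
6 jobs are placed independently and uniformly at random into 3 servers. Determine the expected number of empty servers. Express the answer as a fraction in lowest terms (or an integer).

Let Xⱼ=1 if server j is empty. P(Xⱼ=1) = ((3-1)/3)^6 = 64/729.
By linearity, E[#empty] = 3·64/729 = 64/243.

64/243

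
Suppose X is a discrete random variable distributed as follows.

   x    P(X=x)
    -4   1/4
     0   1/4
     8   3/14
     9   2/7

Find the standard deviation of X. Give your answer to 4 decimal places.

E[X] = 23/7, E[X²] = 286/7
Var(X) = E[X²] − (E[X])² = 286/7 − 529/49 = 1473/49
SD(X) = √(1473/49) ≈ 5.4828

5.4828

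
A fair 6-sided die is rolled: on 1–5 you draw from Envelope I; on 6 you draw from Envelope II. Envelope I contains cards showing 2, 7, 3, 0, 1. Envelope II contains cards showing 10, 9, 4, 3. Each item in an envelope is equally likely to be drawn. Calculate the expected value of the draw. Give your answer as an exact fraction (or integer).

13/4

E[X | Envelope I] = (2 + 7 + 3 + 0 + 1)/5 = 13/5
E[X | Envelope II] = (10 + 9 + 4 + 3)/4 = 13/2
E[X] = (5/6)·13/5 + (1/6)·13/2 = 13/4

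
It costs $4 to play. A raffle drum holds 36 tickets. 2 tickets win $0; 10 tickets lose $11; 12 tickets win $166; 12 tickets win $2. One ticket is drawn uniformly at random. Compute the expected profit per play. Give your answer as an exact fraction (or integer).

881/18 dollars

E[payout] = (2/36)·0 + (10/36)·(-11) + (12/36)·166 + (12/36)·2 = 953/18
Expected profit = 953/18 − 4 = 881/18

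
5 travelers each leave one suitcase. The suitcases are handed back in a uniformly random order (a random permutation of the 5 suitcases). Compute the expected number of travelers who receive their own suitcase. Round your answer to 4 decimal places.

1.0000

Let Xᵢ = 1 if person i gets their own suitcase. For each i, P(Xᵢ=1) = 1/5.
By linearity of expectation, E[X₁+…+X_5] = 5·(1/5) = 1.
≈ 1.0000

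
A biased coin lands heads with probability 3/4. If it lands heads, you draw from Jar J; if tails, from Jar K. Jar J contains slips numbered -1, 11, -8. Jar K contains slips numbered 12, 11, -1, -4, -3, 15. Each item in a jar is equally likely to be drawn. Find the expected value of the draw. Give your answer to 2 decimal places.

E[X | Jar J] = (-1 + 11 − 8)/3 = 2/3
E[X | Jar K] = (12 + 11 − 1 − 4 − 3 + 15)/6 = 5
E[X] = (3/4)·2/3 + (1/4)·5 = 7/4 ≈ 1.75

1.75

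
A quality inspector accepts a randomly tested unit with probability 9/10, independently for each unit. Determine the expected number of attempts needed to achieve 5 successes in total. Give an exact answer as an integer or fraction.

By linearity (sum of 5 independent geometric waits), E[trials] = 5/p = 5/(9/10) = 50/9.

50/9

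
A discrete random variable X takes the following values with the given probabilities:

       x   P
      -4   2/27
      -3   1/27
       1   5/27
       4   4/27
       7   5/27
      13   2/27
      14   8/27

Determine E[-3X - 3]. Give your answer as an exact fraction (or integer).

-70/3

E[-3x-3] = (2/27)·9 + (1/27)·6 + (5/27)·(-6) + (4/27)·(-15) + (5/27)·(-24) + (2/27)·(-42) + (8/27)·(-45)
     = -70/3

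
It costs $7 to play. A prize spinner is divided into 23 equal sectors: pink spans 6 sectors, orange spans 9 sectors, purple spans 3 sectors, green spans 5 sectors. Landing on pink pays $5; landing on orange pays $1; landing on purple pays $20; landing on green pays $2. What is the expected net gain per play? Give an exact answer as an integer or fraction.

-52/23 dollars

E[payout] = (6/23)·5 + (9/23)·1 + (3/23)·20 + (5/23)·2 = 109/23
Expected profit = 109/23 − 7 = -52/23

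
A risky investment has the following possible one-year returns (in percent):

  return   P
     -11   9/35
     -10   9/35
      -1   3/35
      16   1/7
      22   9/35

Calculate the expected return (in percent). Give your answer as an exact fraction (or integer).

E[X] = (9/35)·(-11) + (9/35)·(-10) + (3/35)·(-1) + (1/7)·16 + (9/35)·22
     = 86/35

86/35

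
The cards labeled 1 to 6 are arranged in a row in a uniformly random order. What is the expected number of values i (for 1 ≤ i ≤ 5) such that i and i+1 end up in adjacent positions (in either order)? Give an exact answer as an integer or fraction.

For each i ∈ {1,…,5}, let Xᵢ = 1 if i and i+1 are adjacent. P(Xᵢ=1) = 2·(6−1)!/6! = 2/6.
By linearity, E[ΣXᵢ] = (5)·(2/6) = 5/3.

5/3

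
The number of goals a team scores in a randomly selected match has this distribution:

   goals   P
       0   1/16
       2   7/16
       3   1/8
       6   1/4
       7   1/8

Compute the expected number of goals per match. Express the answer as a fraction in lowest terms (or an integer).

E[X] = (1/16)·0 + (7/16)·2 + (1/8)·3 + (1/4)·6 + (1/8)·7
     = 29/8

29/8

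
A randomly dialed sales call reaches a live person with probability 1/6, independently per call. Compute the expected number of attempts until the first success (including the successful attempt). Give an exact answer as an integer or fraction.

6

For a geometric distribution, E[trials] = 1/p = 1/(1/6) = 6.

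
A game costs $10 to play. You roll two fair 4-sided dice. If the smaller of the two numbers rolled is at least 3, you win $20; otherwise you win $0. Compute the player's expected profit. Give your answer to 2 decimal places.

E[payout] = (3/4)·0 + (1/4)·20 = 5
Expected profit = 5 − 10 = -5 ≈ -$5.00

-$5.00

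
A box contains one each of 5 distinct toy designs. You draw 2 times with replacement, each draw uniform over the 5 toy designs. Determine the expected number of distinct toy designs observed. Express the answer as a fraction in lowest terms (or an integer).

9/5

Let Xⱼ=1 if type j appears at least once. P(Xⱼ=1) = 1 − ((5−1)/5)^2 = 9/25.
E[#distinct] = 5·9/25 = 9/5.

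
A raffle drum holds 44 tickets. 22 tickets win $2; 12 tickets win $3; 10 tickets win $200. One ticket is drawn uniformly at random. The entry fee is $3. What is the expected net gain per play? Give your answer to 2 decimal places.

$44.27

E[payout] = (22/44)·2 + (12/44)·3 + (10/44)·200 = 520/11
Expected profit = 520/11 − 3 = 487/11 ≈ $44.27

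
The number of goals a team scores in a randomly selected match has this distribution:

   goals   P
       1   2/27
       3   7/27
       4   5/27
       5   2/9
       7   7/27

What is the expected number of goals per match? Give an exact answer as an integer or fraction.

E[X] = (2/27)·1 + (7/27)·3 + (5/27)·4 + (2/9)·5 + (7/27)·7
     = 122/27

122/27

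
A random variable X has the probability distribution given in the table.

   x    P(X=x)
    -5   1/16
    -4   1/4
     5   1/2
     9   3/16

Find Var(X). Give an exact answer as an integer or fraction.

1599/64

E[X] = (1/16)·(-5) + (1/4)·(-4) + (1/2)·5 + (3/16)·9 = 23/8
E[X²] = (1/16)·25 + (1/4)·16 + (1/2)·25 + (3/16)·81 = 133/4
Var(X) = 133/4 − (23/8)² = 1599/64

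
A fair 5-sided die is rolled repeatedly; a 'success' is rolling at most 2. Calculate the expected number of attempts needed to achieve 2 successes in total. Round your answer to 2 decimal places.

5.00

By linearity (sum of 2 independent geometric waits), E[trials] = 2/p = 2/(2/5) = 5.
≈ 5.00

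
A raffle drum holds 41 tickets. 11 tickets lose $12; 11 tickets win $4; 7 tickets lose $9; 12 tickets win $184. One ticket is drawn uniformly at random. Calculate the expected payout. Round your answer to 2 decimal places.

$50.17

E[payout] = (11/41)·(-12) + (11/41)·4 + (7/41)·(-9) + (12/41)·184 = 2057/41
≈ $50.17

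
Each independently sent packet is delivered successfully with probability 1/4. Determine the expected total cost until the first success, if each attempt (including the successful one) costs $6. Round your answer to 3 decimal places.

$24.000

E[#attempts] = 1/p = 4; E[cost] = 6·4 = 24.
≈ 24.000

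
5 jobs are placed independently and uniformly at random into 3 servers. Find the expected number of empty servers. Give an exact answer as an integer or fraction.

Let Xⱼ=1 if server j is empty. P(Xⱼ=1) = ((3-1)/3)^5 = 32/243.
By linearity, E[#empty] = 3·32/243 = 32/81.

32/81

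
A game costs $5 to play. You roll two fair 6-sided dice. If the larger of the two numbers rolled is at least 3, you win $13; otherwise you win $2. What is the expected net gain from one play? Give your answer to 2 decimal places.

$6.78

E[payout] = (1/9)·2 + (8/9)·13 = 106/9
Expected profit = 106/9 − 5 = 61/9 ≈ $6.78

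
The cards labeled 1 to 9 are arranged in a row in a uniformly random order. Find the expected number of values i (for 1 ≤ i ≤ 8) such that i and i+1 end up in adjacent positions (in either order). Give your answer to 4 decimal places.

1.7778

For each i ∈ {1,…,8}, let Xᵢ = 1 if i and i+1 are adjacent. P(Xᵢ=1) = 2·(9−1)!/9! = 2/9.
By linearity, E[ΣXᵢ] = (8)·(2/9) = 16/9.
≈ 1.7778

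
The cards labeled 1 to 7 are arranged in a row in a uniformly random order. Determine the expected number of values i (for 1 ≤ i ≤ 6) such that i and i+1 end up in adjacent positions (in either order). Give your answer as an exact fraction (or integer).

12/7

For each i ∈ {1,…,6}, let Xᵢ = 1 if i and i+1 are adjacent. P(Xᵢ=1) = 2·(7−1)!/7! = 2/7.
By linearity, E[ΣXᵢ] = (6)·(2/7) = 12/7.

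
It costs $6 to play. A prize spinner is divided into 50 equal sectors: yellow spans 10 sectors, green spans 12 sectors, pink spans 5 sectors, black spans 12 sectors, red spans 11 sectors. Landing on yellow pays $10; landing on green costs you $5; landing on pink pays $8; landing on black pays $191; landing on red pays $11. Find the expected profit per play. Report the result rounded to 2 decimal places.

E[payout] = (10/50)·10 + (12/50)·(-5) + (5/50)·8 + (12/50)·191 + (11/50)·11 = 2493/50
Expected profit = 2493/50 − 6 = 2193/50 ≈ $43.86

$43.86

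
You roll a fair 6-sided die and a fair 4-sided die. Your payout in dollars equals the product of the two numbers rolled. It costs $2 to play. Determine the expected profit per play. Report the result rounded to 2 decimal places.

Distribution of the product of the two numbers rolled: 1 w.p. 1/24, 2 w.p. 1/12, 3 w.p. 1/12, 4 w.p. 1/8, 5 w.p. 1/24, 6 w.p. 1/8, …
E[payout] = (1/24)·1 + (1/12)·2 + (1/12)·3 + (1/8)·4 + (1/24)·5 + (1/8)·6 + (1/12)·8 + (1/24)·9 + (1/24)·10 + (1/8)·12 + (1/24)·15 + (1/24)·16 + (1/24)·18 + (1/24)·20 + (1/24)·24 = 35/4
Expected profit = 35/4 − 2 = 27/4 ≈ $6.75

$6.75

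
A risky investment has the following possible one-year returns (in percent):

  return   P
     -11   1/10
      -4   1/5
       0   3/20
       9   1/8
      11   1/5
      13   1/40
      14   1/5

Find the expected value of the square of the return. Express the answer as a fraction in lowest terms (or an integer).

E[X²] = (1/10)·121 + (1/5)·16 + (3/20)·0 + (1/8)·81 + (1/5)·121 + (1/40)·169 + (1/5)·196
     = 1861/20

1861/20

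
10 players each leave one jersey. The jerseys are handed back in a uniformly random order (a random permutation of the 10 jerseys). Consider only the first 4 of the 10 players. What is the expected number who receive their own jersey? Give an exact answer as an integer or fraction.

Let Xᵢ = 1 if person i gets their own jersey. For each i, P(Xᵢ=1) = 1/10.
By linearity of expectation, E[X₁+…+X_4] = 4·(1/10) = 2/5.

2/5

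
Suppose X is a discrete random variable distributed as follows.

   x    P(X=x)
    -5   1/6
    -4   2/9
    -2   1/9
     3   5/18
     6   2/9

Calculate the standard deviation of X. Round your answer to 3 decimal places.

E[X] = 2/9, E[X²] = 56/3
Var(X) = E[X²] − (E[X])² = 56/3 − 4/81 = 1508/81
SD(X) = √(1508/81) ≈ 4.315

4.315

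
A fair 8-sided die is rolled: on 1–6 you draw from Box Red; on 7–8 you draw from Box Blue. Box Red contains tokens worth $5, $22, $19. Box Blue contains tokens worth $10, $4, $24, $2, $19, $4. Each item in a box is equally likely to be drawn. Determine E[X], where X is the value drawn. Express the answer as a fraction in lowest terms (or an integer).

113/8 dollars

E[X | Box Red] = (5 + 22 + 19)/3 = 46/3
E[X | Box Blue] = (10 + 4 + 24 + 2 + 19 + 4)/6 = 21/2
E[X] = (3/4)·46/3 + (1/4)·21/2 = 113/8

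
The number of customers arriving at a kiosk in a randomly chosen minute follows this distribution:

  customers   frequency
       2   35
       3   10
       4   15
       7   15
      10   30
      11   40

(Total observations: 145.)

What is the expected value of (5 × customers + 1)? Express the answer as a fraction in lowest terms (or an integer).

Total = 145, so P(customers=2) = 35/145, etc.
E[5x+1] = (7/29)·11 + (2/29)·16 + (3/29)·21 + (3/29)·36 + (6/29)·51 + (8/29)·56
     = 1034/29

1034/29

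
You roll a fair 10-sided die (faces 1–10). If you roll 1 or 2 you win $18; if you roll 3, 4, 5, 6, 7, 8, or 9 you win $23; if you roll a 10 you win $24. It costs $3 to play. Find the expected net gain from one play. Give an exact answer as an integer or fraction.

E[payout] = (1/5)·18 + (7/10)·23 + (1/10)·24 = 221/10
Expected profit = 221/10 − 3 = 191/10

191/10 dollars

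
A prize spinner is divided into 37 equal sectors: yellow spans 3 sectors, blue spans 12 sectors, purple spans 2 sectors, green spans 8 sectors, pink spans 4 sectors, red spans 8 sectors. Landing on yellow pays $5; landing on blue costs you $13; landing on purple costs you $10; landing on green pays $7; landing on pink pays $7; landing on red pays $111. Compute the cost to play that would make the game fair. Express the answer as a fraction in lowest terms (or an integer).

811/37 dollars

E[payout] = (3/37)·5 + (12/37)·(-13) + (2/37)·(-10) + (8/37)·7 + (4/37)·7 + (8/37)·111 = 811/37
Fair fee = E[payout] = 811/37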